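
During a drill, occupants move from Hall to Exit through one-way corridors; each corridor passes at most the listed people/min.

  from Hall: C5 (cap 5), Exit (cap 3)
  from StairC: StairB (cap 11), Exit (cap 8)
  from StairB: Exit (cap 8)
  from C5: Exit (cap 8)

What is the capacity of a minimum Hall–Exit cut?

Augment Hall→Exit: bottleneck 3, flow now 3.
Augment Hall→C5→Exit: bottleneck 5, flow now 8.
No augmenting path remains; maximum flow = 8.
By max-flow min-cut, the minimum cut capacity equals the max flow.
In the residual graph, reachable from Hall: {Hall}.
Min-cut edges: Hall→C5 (5), Hall→Exit (3); capacity 5 + 3 = 8.

8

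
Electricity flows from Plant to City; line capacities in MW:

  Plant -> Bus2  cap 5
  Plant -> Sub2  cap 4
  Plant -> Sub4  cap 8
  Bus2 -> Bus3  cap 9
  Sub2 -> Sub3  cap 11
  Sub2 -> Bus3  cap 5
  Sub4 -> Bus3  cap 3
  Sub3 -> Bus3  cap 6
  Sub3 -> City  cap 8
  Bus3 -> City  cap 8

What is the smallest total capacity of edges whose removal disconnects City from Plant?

12

Augment Plant→Bus2→Bus3→City: bottleneck 5, flow now 5.
Augment Plant→Sub2→Sub3→City: bottleneck 4, flow now 9.
Augment Plant→Sub4→Bus3→City: bottleneck 3, flow now 12.
No augmenting path remains; maximum flow = 12.
By max-flow min-cut, the minimum cut capacity equals the max flow.
In the residual graph, reachable from Plant: {Plant, Sub4}.
Min-cut edges: Plant→Bus2 (5), Plant→Sub2 (4), Sub4→Bus3 (3); capacity 5 + 4 + 3 = 12.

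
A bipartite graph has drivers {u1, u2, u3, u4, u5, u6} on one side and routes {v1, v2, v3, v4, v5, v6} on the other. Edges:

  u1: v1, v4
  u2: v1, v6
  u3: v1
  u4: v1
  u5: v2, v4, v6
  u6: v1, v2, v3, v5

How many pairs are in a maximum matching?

Unit-capacity flow: source→left, listed edges, right→sink; max matching = max flow.
Augmenting path u1→v1 (+1); matched 1.
Augmenting path u2→v6 (+1); matched 2.
Augmenting path u5→v2 (+1); matched 3.
Augmenting path u6→v3 (+1); matched 4.
Augmenting path u3→v1→u1→v4 (+1); matched 5.
No augmenting path remains; maximum matching = 5.
König certificate: {u1, u2, u5, u6, v1} is a vertex cover of size 5 (every listed pair touches it), so no matching can be larger.

5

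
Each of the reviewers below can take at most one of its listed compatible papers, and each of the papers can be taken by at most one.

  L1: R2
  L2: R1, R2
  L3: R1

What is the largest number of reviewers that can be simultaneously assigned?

Unit-capacity flow: source→left, listed edges, right→sink; max matching = max flow.
Augmenting path L1→R2 (+1); matched 1.
Augmenting path L2→R1 (+1); matched 2.
No augmenting path remains; maximum matching = 2.
König certificate: {R1, R2} is a vertex cover of size 2 (every listed pair touches it), so no matching can be larger.

2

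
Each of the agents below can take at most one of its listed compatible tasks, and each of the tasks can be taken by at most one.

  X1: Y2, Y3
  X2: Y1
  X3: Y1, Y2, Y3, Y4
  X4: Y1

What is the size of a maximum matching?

3

Unit-capacity flow: source→left, listed edges, right→sink; max matching = max flow.
Augmenting path X1→Y2 (+1); matched 1.
Augmenting path X2→Y1 (+1); matched 2.
Augmenting path X3→Y3 (+1); matched 3.
No augmenting path remains; maximum matching = 3.
König certificate: {X1, X3, Y1} is a vertex cover of size 3 (every listed pair touches it), so no matching can be larger.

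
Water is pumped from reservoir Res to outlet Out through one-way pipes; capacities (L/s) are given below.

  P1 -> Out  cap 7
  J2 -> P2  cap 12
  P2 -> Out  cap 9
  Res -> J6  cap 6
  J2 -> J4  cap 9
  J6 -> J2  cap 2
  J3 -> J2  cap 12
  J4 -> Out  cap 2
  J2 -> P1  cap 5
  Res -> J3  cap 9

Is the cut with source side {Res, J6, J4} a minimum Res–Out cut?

No — its capacity is 13, but the minimum cut has capacity 11.

Given cut capacity: 9 + 2 + 2 = 13.
Augment Res→J3→J2→P2→Out: bottleneck 9, flow now 9.
Augment Res→J6→J2→J4→Out: bottleneck 2, flow now 11.
No augmenting path remains; maximum flow = 11.
In the residual graph, reachable from Res: {Res, J6}.
Min-cut edges: Res→J3 (9), J6→J2 (2); capacity 9 + 2 = 11.
Cut capacity 13 exceeds the max flow 11, so it is not minimum.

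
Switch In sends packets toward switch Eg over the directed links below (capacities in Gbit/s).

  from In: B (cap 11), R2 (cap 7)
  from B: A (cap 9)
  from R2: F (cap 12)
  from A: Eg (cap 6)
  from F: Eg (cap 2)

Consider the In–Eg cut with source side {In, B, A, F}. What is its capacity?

15

Edges leaving {In, B, A, F}: In→R2 (7), A→Eg (6), F→Eg (2).
Cut capacity = 7 + 6 + 2 = 15.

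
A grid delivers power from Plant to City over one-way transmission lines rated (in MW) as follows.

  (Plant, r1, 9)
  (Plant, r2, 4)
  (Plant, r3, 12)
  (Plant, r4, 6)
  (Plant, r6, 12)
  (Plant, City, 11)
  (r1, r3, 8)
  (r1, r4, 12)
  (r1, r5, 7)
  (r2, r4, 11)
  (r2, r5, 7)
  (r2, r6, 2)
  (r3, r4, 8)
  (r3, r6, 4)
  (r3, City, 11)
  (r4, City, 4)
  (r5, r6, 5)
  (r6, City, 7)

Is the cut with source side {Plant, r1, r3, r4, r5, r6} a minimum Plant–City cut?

No — its capacity is 37, but the minimum cut has capacity 33.

Given cut capacity: 4 + 11 + 11 + 4 + 7 = 37.
Augment Plant→City: bottleneck 11, flow now 11.
Augment Plant→r3→City: bottleneck 11, flow now 22.
Augment Plant→r4→City: bottleneck 4, flow now 26.
Augment Plant→r6→City: bottleneck 7, flow now 33.
No augmenting path remains; maximum flow = 33.
In the residual graph, reachable from Plant: {Plant, r1, r2, r3, r4, r5, r6}.
Min-cut edges: Plant→City (11), r3→City (11), r4→City (4), r6→City (7); capacity 11 + 11 + 4 + 7 = 33.
Cut capacity 37 exceeds the max flow 33, so it is not minimum.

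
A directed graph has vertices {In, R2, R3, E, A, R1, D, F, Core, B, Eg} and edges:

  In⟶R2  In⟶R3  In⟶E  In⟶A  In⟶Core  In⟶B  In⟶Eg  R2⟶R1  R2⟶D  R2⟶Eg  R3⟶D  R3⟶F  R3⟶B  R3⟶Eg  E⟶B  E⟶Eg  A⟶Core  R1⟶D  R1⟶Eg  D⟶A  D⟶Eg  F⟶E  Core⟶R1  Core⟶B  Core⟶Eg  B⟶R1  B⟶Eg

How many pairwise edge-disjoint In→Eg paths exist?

7

Assign every edge capacity 1; by Menger, the answer equals the max flow.
Path In→Eg (+1); total 1.
Path In→R2→Eg (+1); total 2.
Path In→R3→Eg (+1); total 3.
Path In→E→Eg (+1); total 4.
Path In→Core→Eg (+1); total 5.
Path In→B→Eg (+1); total 6.
Path In→A→Core→R1→Eg (+1); total 7.
No residual In→Eg path; max flow = 7.
Certifying cut of size 7: {In→A, In→B, In→Core, In→E, In→Eg, In→R2, In→R3}.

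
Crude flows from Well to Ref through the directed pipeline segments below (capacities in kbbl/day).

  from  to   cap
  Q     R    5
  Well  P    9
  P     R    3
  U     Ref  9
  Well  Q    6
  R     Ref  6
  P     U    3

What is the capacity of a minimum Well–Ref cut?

Augment Well→P→R→Ref: bottleneck 3, flow now 3.
Augment Well→P→U→Ref: bottleneck 3, flow now 6.
Augment Well→Q→R→Ref: bottleneck 3, flow now 9.
No augmenting path remains; maximum flow = 9.
By max-flow min-cut, the minimum cut capacity equals the max flow.
In the residual graph, reachable from Well: {Well, P, Q, R}.
Min-cut edges: P→U (3), R→Ref (6); capacity 3 + 6 = 9.

9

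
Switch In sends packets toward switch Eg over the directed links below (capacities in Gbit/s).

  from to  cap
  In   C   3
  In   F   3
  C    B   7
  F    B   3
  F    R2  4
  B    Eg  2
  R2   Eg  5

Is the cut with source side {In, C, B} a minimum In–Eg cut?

Given cut capacity: 3 + 2 = 5.
Augment In→C→B→Eg: bottleneck 2, flow now 2.
Augment In→F→R2→Eg: bottleneck 3, flow now 5.
No augmenting path remains; maximum flow = 5.
Cut capacity 5 equals the max flow, so it is a minimum cut.

Yes — it is a minimum cut (capacity 5).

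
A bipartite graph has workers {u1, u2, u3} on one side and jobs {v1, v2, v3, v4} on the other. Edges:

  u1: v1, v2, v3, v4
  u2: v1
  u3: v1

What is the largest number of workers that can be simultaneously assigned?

2

Unit-capacity flow: source→left, listed edges, right→sink; max matching = max flow.
Augmenting path u1→v1 (+1); matched 1.
Augmenting path u2→v1→u1→v2 (+1); matched 2.
No augmenting path remains; maximum matching = 2.
König certificate: {u1, v1} is a vertex cover of size 2 (every listed pair touches it), so no matching can be larger.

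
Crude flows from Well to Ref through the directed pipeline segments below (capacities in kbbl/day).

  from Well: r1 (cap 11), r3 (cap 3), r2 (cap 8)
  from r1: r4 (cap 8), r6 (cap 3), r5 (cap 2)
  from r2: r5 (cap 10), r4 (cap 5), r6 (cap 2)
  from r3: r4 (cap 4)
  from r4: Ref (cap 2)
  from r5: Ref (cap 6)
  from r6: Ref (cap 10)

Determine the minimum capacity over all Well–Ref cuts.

Augment Well→r1→r4→Ref: bottleneck 2, flow now 2.
Augment Well→r1→r5→Ref: bottleneck 2, flow now 4.
Augment Well→r1→r6→Ref: bottleneck 3, flow now 7.
Augment Well→r2→r5→Ref: bottleneck 4, flow now 11.
Augment Well→r2→r6→Ref: bottleneck 2, flow now 13.
No augmenting path remains; maximum flow = 13.
By max-flow min-cut, the minimum cut capacity equals the max flow.
In the residual graph, reachable from Well: {Well, r1, r2, r3, r4, r5}.
Min-cut edges: r1→r6 (3), r2→r6 (2), r4→Ref (2), r5→Ref (6); capacity 3 + 2 + 2 + 6 = 13.

13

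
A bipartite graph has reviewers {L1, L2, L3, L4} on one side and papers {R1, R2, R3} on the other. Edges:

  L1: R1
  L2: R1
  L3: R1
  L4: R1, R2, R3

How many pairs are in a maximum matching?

Unit-capacity flow: source→left, listed edges, right→sink; max matching = max flow.
Augmenting path L1→R1 (+1); matched 1.
Augmenting path L4→R2 (+1); matched 2.
No augmenting path remains; maximum matching = 2.
König certificate: {L4, R1} is a vertex cover of size 2 (every listed pair touches it), so no matching can be larger.

2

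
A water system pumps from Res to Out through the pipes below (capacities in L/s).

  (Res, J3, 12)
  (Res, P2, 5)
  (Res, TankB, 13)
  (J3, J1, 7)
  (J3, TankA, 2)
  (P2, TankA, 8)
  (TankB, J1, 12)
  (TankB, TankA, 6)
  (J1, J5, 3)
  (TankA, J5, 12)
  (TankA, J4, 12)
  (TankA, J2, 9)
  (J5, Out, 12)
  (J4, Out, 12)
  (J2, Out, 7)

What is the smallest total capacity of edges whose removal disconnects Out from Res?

16

Augment Res→J3→J1→J5→Out: bottleneck 3, flow now 3.
Augment Res→J3→TankA→J5→Out: bottleneck 2, flow now 5.
Augment Res→P2→TankA→J5→Out: bottleneck 5, flow now 10.
Augment Res→TankB→TankA→J5→Out: bottleneck 2, flow now 12.
Augment Res→TankB→TankA→J4→Out: bottleneck 4, flow now 16.
No augmenting path remains; maximum flow = 16.
By max-flow min-cut, the minimum cut capacity equals the max flow.
In the residual graph, reachable from Res: {Res, J3, TankB, J1}.
Min-cut edges: Res→P2 (5), J3→TankA (2), TankB→TankA (6), J1→J5 (3); capacity 5 + 2 + 6 + 3 = 16.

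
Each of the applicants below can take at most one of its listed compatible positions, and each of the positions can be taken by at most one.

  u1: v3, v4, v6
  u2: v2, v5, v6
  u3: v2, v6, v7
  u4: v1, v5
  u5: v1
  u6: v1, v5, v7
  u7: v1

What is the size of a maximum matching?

Unit-capacity flow: source→left, listed edges, right→sink; max matching = max flow.
Augmenting path u1→v3 (+1); matched 1.
Augmenting path u2→v2 (+1); matched 2.
Augmenting path u3→v6 (+1); matched 3.
Augmenting path u4→v1 (+1); matched 4.
Augmenting path u6→v5 (+1); matched 5.
Augmenting path u5→v1→u4→v5→u6→v7 (+1); matched 6.
No augmenting path remains; maximum matching = 6.
König certificate: {u1, u2, u3, u4, u6, v1} is a vertex cover of size 6 (every listed pair touches it), so no matching can be larger.

6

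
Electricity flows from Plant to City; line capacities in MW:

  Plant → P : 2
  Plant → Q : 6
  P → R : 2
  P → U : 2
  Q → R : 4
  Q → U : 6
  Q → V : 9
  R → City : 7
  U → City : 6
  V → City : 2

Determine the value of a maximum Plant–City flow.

Augment Plant→P→R→City: bottleneck 2, flow now 2.
Augment Plant→Q→R→City: bottleneck 4, flow now 6.
Augment Plant→Q→U→City: bottleneck 2, flow now 8.
No augmenting path remains; maximum flow = 8.
In the residual graph, reachable from Plant: {Plant}.
Min-cut edges: Plant→P (2), Plant→Q (6); capacity 2 + 6 = 8.
This cut is saturated, so no flow can exceed 8.

8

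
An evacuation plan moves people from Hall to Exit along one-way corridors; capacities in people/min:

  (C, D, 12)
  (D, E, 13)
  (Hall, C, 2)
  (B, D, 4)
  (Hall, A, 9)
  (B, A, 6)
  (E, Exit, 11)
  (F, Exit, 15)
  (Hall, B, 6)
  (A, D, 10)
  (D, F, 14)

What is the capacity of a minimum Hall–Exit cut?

Augment Hall→A→D→E→Exit: bottleneck 9, flow now 9.
Augment Hall→B→D→E→Exit: bottleneck 2, flow now 11.
Augment Hall→B→D→F→Exit: bottleneck 2, flow now 13.
Augment Hall→C→D→F→Exit: bottleneck 2, flow now 15.
Augment Hall→B→A→D→F→Exit: bottleneck 1, flow now 16.
No augmenting path remains; maximum flow = 16.
By max-flow min-cut, the minimum cut capacity equals the max flow.
In the residual graph, reachable from Hall: {Hall, A, B}.
Min-cut edges: Hall→C (2), A→D (10), B→D (4); capacity 2 + 10 + 4 = 16.

16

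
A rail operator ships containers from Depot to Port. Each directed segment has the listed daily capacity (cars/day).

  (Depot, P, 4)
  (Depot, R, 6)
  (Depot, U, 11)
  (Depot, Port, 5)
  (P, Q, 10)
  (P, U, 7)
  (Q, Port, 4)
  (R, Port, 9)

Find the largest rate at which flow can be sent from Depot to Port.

Augment Depot→Port: bottleneck 5, flow now 5.
Augment Depot→R→Port: bottleneck 6, flow now 11.
Augment Depot→P→Q→Port: bottleneck 4, flow now 15.
No augmenting path remains; maximum flow = 15.
In the residual graph, reachable from Depot: {Depot, U}.
Min-cut edges: Depot→P (4), Depot→R (6), Depot→Port (5); capacity 4 + 6 + 5 = 15.
This cut is saturated, so no flow can exceed 15.

15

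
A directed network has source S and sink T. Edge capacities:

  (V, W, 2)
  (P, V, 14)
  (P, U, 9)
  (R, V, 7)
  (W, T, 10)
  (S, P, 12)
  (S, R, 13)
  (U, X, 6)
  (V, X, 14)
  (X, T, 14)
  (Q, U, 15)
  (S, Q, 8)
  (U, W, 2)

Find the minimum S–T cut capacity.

18

Augment S→P→U→W→T: bottleneck 2, flow now 2.
Augment S→P→U→X→T: bottleneck 6, flow now 8.
Augment S→P→V→W→T: bottleneck 2, flow now 10.
Augment S→P→V→X→T: bottleneck 2, flow now 12.
Augment S→R→V→X→T: bottleneck 6, flow now 18.
No augmenting path remains; maximum flow = 18.
By max-flow min-cut, the minimum cut capacity equals the max flow.
In the residual graph, reachable from S: {S, P, Q, R, U, V, X}.
Min-cut edges: U→W (2), V→W (2), X→T (14); capacity 2 + 2 + 14 = 18.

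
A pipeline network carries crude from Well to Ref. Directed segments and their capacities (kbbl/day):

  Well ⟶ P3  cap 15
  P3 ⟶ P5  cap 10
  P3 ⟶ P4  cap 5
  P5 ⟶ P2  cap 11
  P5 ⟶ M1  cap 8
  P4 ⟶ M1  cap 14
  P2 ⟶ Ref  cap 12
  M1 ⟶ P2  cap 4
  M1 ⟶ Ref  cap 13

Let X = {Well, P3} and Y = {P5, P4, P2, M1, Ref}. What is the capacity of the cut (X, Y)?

15

Edges leaving {Well, P3}: P3→P5 (10), P3→P4 (5).
Cut capacity = 10 + 5 = 15.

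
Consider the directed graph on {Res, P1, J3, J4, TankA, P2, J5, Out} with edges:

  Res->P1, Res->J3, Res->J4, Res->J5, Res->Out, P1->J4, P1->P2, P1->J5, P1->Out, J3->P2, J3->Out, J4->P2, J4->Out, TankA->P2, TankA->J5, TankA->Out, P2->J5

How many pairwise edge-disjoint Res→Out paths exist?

Assign every edge capacity 1; by Menger, the answer equals the max flow.
Path Res→Out (+1); total 1.
Path Res→P1→Out (+1); total 2.
Path Res→J3→Out (+1); total 3.
Path Res→J4→Out (+1); total 4.
No residual Res→Out path; max flow = 4.
Certifying cut of size 4: {Res→J3, Res→J4, Res→Out, Res→P1}.

4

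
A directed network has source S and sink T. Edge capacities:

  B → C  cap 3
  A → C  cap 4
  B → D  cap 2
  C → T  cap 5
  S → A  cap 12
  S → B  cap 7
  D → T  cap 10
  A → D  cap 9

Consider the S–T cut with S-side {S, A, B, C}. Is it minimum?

Given cut capacity: 9 + 2 + 5 = 16.
Augment S→A→C→T: bottleneck 4, flow now 4.
Augment S→A→D→T: bottleneck 8, flow now 12.
Augment S→B→C→T: bottleneck 1, flow now 13.
Augment S→B→D→T: bottleneck 2, flow now 15.
No augmenting path remains; maximum flow = 15.
In the residual graph, reachable from S: {S, A, B, C, D}.
Min-cut edges: C→T (5), D→T (10); capacity 5 + 10 = 15.
Cut capacity 16 exceeds the max flow 15, so it is not minimum.

No — its capacity is 16, but the minimum cut has capacity 15.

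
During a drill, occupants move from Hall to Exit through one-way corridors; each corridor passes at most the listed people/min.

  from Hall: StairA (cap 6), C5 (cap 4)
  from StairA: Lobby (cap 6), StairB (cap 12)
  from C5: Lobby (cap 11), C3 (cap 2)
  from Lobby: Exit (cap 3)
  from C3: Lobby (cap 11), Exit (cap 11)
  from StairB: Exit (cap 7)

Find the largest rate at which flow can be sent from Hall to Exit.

Augment Hall→StairA→Lobby→Exit: bottleneck 3, flow now 3.
Augment Hall→StairA→StairB→Exit: bottleneck 3, flow now 6.
Augment Hall→C5→C3→Exit: bottleneck 2, flow now 8.
Augment Hall→C5→Lobby→StairA→StairB→Exit: bottleneck 2, flow now 10. (uses reverse residual edge)
No augmenting path remains; maximum flow = 10.
In the residual graph, reachable from Hall: {Hall}.
Min-cut edges: Hall→StairA (6), Hall→C5 (4); capacity 6 + 4 = 10.
This cut is saturated, so no flow can exceed 10.

10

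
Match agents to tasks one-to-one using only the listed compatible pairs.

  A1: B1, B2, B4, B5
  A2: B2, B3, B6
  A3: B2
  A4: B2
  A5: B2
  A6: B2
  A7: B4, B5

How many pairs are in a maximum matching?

Unit-capacity flow: source→left, listed edges, right→sink; max matching = max flow.
Augmenting path A1→B1 (+1); matched 1.
Augmenting path A2→B2 (+1); matched 2.
Augmenting path A7→B4 (+1); matched 3.
Augmenting path A3→B2→A2→B3 (+1); matched 4.
No augmenting path remains; maximum matching = 4.
König certificate: {A1, A2, A7, B2} is a vertex cover of size 4 (every listed pair touches it), so no matching can be larger.

4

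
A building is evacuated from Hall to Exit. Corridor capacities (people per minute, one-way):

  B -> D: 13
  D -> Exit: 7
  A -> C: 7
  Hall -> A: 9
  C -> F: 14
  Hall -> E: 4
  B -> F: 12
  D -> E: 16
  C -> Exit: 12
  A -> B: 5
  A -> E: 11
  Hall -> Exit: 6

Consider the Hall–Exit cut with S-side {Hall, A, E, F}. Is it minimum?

No — its capacity is 18, but the minimum cut has capacity 15.

Given cut capacity: 6 + 5 + 7 = 18.
Augment Hall→Exit: bottleneck 6, flow now 6.
Augment Hall→A→C→Exit: bottleneck 7, flow now 13.
Augment Hall→A→B→D→Exit: bottleneck 2, flow now 15.
No augmenting path remains; maximum flow = 15.
In the residual graph, reachable from Hall: {Hall, E}.
Min-cut edges: Hall→A (9), Hall→Exit (6); capacity 9 + 6 = 15.
Cut capacity 18 exceeds the max flow 15, so it is not minimum.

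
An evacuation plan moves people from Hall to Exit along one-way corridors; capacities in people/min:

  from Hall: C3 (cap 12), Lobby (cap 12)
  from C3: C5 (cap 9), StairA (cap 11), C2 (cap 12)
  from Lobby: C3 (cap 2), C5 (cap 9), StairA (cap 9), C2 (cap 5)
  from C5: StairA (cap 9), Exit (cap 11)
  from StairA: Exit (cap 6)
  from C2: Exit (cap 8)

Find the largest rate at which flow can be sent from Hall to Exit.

Augment Hall→C3→C5→Exit: bottleneck 9, flow now 9.
Augment Hall→C3→StairA→Exit: bottleneck 3, flow now 12.
Augment Hall→Lobby→C5→Exit: bottleneck 2, flow now 14.
Augment Hall→Lobby→StairA→Exit: bottleneck 3, flow now 17.
Augment Hall→Lobby→C2→Exit: bottleneck 5, flow now 22.
Augment Hall→Lobby→C3→C2→Exit: bottleneck 2, flow now 24.
No augmenting path remains; maximum flow = 24.
In the residual graph, reachable from Hall: {Hall}.
Min-cut edges: Hall→C3 (12), Hall→Lobby (12); capacity 12 + 12 = 24.
This cut is saturated, so no flow can exceed 24.

24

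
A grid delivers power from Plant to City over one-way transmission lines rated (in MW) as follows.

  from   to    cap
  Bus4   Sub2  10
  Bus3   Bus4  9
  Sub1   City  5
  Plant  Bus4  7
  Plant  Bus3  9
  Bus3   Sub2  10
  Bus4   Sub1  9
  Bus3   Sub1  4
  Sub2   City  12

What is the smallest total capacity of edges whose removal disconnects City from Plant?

Augment Plant→Bus3→Sub2→City: bottleneck 9, flow now 9.
Augment Plant→Bus4→Sub2→City: bottleneck 3, flow now 12.
Augment Plant→Bus4→Sub1→City: bottleneck 4, flow now 16.
No augmenting path remains; maximum flow = 16.
By max-flow min-cut, the minimum cut capacity equals the max flow.
In the residual graph, reachable from Plant: {Plant}.
Min-cut edges: Plant→Bus3 (9), Plant→Bus4 (7); capacity 9 + 7 = 16.

16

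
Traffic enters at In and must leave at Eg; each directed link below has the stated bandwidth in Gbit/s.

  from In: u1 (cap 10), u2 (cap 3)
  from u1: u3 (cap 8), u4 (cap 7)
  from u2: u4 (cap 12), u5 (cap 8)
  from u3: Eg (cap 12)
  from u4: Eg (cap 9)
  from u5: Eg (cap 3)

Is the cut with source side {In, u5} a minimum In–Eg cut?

No — its capacity is 16, but the minimum cut has capacity 13.

Given cut capacity: 10 + 3 + 3 = 16.
Augment In→u1→u3→Eg: bottleneck 8, flow now 8.
Augment In→u1→u4→Eg: bottleneck 2, flow now 10.
Augment In→u2→u4→Eg: bottleneck 3, flow now 13.
No augmenting path remains; maximum flow = 13.
In the residual graph, reachable from In: {In}.
Min-cut edges: In→u1 (10), In→u2 (3); capacity 10 + 3 = 13.
Cut capacity 16 exceeds the max flow 13, so it is not minimum.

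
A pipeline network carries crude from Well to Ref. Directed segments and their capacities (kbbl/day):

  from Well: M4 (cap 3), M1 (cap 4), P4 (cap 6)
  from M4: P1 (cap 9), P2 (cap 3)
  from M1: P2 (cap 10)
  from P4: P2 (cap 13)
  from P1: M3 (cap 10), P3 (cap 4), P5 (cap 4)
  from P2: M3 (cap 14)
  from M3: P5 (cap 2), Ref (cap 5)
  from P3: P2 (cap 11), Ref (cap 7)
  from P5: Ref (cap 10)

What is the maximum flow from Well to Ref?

Augment Well→M4→P1→M3→Ref: bottleneck 3, flow now 3.
Augment Well→M1→P2→M3→Ref: bottleneck 2, flow now 5.
Augment Well→M1→P2→M3→P5→Ref: bottleneck 2, flow now 7.
Augment Well→P4→P2→M3→P1→P3→Ref: bottleneck 3, flow now 10. (uses reverse residual edge)
No augmenting path remains; maximum flow = 10.
In the residual graph, reachable from Well: {Well, M1, P4, P2, M3}.
Min-cut edges: Well→M4 (3), M3→P5 (2), M3→Ref (5); capacity 3 + 2 + 5 = 10.
This cut is saturated, so no flow can exceed 10.

10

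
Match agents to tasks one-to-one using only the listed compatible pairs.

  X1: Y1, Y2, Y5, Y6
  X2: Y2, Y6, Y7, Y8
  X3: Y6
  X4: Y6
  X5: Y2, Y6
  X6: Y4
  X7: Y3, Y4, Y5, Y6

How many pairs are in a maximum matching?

Unit-capacity flow: source→left, listed edges, right→sink; max matching = max flow.
Augmenting path X1→Y1 (+1); matched 1.
Augmenting path X2→Y2 (+1); matched 2.
Augmenting path X3→Y6 (+1); matched 3.
Augmenting path X6→Y4 (+1); matched 4.
Augmenting path X7→Y3 (+1); matched 5.
Augmenting path X5→Y2→X2→Y7 (+1); matched 6.
No augmenting path remains; maximum matching = 6.
König certificate: {X1, X2, X5, X6, X7, Y6} is a vertex cover of size 6 (every listed pair touches it), so no matching can be larger.

6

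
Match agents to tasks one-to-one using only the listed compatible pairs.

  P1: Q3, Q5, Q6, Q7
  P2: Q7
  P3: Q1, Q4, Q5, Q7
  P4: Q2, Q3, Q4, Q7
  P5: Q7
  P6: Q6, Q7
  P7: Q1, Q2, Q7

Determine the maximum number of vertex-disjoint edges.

6

Unit-capacity flow: source→left, listed edges, right→sink; max matching = max flow.
Augmenting path P1→Q3 (+1); matched 1.
Augmenting path P2→Q7 (+1); matched 2.
Augmenting path P3→Q1 (+1); matched 3.
Augmenting path P4→Q2 (+1); matched 4.
Augmenting path P6→Q6 (+1); matched 5.
Augmenting path P7→Q1→P3→Q4 (+1); matched 6.
No augmenting path remains; maximum matching = 6.
König certificate: {P1, P3, P4, P6, P7, Q7} is a vertex cover of size 6 (every listed pair touches it), so no matching can be larger.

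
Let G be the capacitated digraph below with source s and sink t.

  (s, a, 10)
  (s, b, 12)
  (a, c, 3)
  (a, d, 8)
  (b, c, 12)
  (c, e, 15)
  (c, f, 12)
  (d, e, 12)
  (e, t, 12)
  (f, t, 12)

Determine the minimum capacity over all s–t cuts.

Augment s→a→c→e→t: bottleneck 3, flow now 3.
Augment s→a→d→e→t: bottleneck 7, flow now 10.
Augment s→b→c→e→t: bottleneck 2, flow now 12.
Augment s→b→c→f→t: bottleneck 10, flow now 22.
No augmenting path remains; maximum flow = 22.
By max-flow min-cut, the minimum cut capacity equals the max flow.
In the residual graph, reachable from s: {s}.
Min-cut edges: s→a (10), s→b (12); capacity 10 + 12 = 22.

22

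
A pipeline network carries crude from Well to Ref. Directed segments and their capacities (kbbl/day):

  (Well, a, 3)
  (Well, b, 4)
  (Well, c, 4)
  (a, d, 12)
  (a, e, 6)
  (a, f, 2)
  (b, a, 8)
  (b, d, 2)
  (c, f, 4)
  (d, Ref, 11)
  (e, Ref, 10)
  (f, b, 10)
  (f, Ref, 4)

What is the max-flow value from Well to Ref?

Augment Well→a→d→Ref: bottleneck 3, flow now 3.
Augment Well→b→d→Ref: bottleneck 2, flow now 5.
Augment Well→c→f→Ref: bottleneck 4, flow now 9.
Augment Well→b→a→d→Ref: bottleneck 2, flow now 11.
No augmenting path remains; maximum flow = 11.
In the residual graph, reachable from Well: {Well}.
Min-cut edges: Well→a (3), Well→b (4), Well→c (4); capacity 3 + 4 + 4 = 11.
This cut is saturated, so no flow can exceed 11.

11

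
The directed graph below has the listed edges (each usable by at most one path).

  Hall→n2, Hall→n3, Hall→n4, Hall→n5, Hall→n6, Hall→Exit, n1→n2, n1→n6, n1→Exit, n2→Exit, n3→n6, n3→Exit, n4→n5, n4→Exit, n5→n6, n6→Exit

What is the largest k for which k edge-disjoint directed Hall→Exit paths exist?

Assign every edge capacity 1; by Menger, the answer equals the max flow.
Path Hall→Exit (+1); total 1.
Path Hall→n2→Exit (+1); total 2.
Path Hall→n3→Exit (+1); total 3.
Path Hall→n4→Exit (+1); total 4.
Path Hall→n6→Exit (+1); total 5.
No residual Hall→Exit path; max flow = 5.
Certifying cut of size 5: {Hall→Exit, Hall→n2, Hall→n3, Hall→n4, n6→Exit}.

5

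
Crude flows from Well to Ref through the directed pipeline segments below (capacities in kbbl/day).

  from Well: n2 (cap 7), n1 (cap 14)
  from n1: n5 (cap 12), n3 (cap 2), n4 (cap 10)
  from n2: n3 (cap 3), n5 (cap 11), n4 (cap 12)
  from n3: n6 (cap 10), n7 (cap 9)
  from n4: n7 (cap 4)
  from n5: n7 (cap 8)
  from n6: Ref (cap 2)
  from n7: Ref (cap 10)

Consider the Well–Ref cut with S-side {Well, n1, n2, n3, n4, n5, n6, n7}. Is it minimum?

Given cut capacity: 2 + 10 = 12.
Augment Well→n1→n3→n6→Ref: bottleneck 2, flow now 2.
Augment Well→n1→n4→n7→Ref: bottleneck 4, flow now 6.
Augment Well→n1→n5→n7→Ref: bottleneck 6, flow now 12.
No augmenting path remains; maximum flow = 12.
Cut capacity 12 equals the max flow, so it is a minimum cut.

Yes — it is a minimum cut (capacity 12).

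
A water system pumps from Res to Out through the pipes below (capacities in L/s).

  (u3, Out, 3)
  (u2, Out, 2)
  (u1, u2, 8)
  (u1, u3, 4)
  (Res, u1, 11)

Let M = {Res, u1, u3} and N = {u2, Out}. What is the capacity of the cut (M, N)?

Edges leaving {Res, u1, u3}: u1→u2 (8), u3→Out (3).
Cut capacity = 8 + 3 = 11.

11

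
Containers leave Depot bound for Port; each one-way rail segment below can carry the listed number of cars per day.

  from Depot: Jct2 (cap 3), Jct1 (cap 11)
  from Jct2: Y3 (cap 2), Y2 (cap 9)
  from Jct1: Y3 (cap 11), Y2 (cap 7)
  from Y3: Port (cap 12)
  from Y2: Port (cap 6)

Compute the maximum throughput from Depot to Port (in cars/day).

14

Augment Depot→Jct2→Y3→Port: bottleneck 2, flow now 2.
Augment Depot→Jct2→Y2→Port: bottleneck 1, flow now 3.
Augment Depot→Jct1→Y3→Port: bottleneck 10, flow now 13.
Augment Depot→Jct1→Y2→Port: bottleneck 1, flow now 14.
No augmenting path remains; maximum flow = 14.
In the residual graph, reachable from Depot: {Depot}.
Min-cut edges: Depot→Jct2 (3), Depot→Jct1 (11); capacity 3 + 11 = 14.
This cut is saturated, so no flow can exceed 14.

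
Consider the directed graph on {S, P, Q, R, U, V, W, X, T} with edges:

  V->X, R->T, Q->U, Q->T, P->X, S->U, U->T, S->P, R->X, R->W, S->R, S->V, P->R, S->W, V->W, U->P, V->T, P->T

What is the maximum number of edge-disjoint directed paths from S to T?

Assign every edge capacity 1; by Menger, the answer equals the max flow.
Path S→P→T (+1); total 1.
Path S→R→T (+1); total 2.
Path S→U→T (+1); total 3.
Path S→V→T (+1); total 4.
No residual S→T path; max flow = 4.
Certifying cut of size 4: {S→P, S→R, S→U, S→V}.

4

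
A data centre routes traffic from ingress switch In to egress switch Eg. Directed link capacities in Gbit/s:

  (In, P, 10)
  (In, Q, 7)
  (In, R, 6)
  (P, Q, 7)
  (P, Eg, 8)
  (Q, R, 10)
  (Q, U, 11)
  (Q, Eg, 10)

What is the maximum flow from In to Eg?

17

Augment In→P→Eg: bottleneck 8, flow now 8.
Augment In→Q→Eg: bottleneck 7, flow now 15.
Augment In→P→Q→Eg: bottleneck 2, flow now 17.
No augmenting path remains; maximum flow = 17.
In the residual graph, reachable from In: {In, R}.
Min-cut edges: In→P (10), In→Q (7); capacity 10 + 7 = 17.
This cut is saturated, so no flow can exceed 17.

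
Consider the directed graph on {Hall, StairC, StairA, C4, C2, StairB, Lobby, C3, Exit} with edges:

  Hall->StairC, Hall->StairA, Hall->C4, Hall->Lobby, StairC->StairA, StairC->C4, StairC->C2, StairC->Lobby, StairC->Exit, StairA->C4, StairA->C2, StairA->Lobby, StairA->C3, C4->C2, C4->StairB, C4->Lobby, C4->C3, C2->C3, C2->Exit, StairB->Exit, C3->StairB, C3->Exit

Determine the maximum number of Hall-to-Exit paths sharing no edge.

Assign every edge capacity 1; by Menger, the answer equals the max flow.
Path Hall→StairC→Exit (+1); total 1.
Path Hall→StairA→C2→Exit (+1); total 2.
Path Hall→C4→StairB→Exit (+1); total 3.
No residual Hall→Exit path; max flow = 3.
Certifying cut of size 3: {Hall→C4, Hall→StairA, Hall→StairC}.

3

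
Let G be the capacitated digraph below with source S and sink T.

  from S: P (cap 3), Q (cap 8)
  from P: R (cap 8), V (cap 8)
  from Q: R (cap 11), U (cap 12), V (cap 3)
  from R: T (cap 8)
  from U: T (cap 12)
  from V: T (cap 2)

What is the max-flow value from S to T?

11

Augment S→P→R→T: bottleneck 3, flow now 3.
Augment S→Q→R→T: bottleneck 5, flow now 8.
Augment S→Q→U→T: bottleneck 3, flow now 11.
No augmenting path remains; maximum flow = 11.
In the residual graph, reachable from S: {S}.
Min-cut edges: S→P (3), S→Q (8); capacity 3 + 8 = 11.
This cut is saturated, so no flow can exceed 11.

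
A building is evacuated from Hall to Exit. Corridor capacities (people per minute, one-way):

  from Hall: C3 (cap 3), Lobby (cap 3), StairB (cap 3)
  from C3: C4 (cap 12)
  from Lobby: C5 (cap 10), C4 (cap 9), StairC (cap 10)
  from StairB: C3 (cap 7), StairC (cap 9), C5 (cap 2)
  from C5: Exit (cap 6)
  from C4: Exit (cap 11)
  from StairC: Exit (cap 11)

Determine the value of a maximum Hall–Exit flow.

9

Augment Hall→C3→C4→Exit: bottleneck 3, flow now 3.
Augment Hall→Lobby→C5→Exit: bottleneck 3, flow now 6.
Augment Hall→StairB→C5→Exit: bottleneck 2, flow now 8.
Augment Hall→StairB→StairC→Exit: bottleneck 1, flow now 9.
No augmenting path remains; maximum flow = 9.
In the residual graph, reachable from Hall: {Hall}.
Min-cut edges: Hall→C3 (3), Hall→Lobby (3), Hall→StairB (3); capacity 3 + 3 + 3 = 9.
This cut is saturated, so no flow can exceed 9.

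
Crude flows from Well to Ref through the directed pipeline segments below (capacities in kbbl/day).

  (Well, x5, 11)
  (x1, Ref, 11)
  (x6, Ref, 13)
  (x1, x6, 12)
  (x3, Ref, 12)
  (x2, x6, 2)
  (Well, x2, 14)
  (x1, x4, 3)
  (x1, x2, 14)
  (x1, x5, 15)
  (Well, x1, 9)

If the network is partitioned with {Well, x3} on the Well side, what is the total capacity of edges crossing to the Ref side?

46

Edges leaving {Well, x3}: Well→x1 (9), Well→x2 (14), Well→x5 (11), x3→Ref (12).
Cut capacity = 9 + 14 + 11 + 12 = 46.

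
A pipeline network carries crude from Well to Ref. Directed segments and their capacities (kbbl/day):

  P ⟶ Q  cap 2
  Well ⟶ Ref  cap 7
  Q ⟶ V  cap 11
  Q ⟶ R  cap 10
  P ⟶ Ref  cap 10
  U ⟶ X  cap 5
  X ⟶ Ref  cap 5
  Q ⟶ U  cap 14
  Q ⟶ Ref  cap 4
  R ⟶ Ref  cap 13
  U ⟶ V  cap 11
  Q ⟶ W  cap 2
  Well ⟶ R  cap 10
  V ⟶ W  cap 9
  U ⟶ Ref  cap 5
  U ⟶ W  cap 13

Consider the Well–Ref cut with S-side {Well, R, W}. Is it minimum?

Given cut capacity: 7 + 13 = 20.
Augment Well→Ref: bottleneck 7, flow now 7.
Augment Well→R→Ref: bottleneck 10, flow now 17.
No augmenting path remains; maximum flow = 17.
In the residual graph, reachable from Well: {Well}.
Min-cut edges: Well→R (10), Well→Ref (7); capacity 10 + 7 = 17.
Cut capacity 20 exceeds the max flow 17, so it is not minimum.

No — its capacity is 20, but the minimum cut has capacity 17.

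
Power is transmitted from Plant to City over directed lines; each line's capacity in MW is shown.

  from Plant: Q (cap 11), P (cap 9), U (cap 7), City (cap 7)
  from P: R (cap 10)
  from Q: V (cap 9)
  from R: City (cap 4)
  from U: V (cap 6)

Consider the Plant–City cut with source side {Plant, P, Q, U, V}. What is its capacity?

Edges leaving {Plant, P, Q, U, V}: Plant→City (7), P→R (10).
Cut capacity = 7 + 10 = 17.

17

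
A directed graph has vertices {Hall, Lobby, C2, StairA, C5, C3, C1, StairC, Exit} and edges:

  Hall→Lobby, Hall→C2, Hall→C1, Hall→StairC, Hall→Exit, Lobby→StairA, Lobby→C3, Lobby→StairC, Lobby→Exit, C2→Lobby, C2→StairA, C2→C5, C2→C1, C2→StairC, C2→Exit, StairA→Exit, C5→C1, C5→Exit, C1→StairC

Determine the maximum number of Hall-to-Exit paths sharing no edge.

Assign every edge capacity 1; by Menger, the answer equals the max flow.
Path Hall→Exit (+1); total 1.
Path Hall→Lobby→Exit (+1); total 2.
Path Hall→C2→Exit (+1); total 3.
No residual Hall→Exit path; max flow = 3.
Certifying cut of size 3: {Hall→C2, Hall→Exit, Hall→Lobby}.

3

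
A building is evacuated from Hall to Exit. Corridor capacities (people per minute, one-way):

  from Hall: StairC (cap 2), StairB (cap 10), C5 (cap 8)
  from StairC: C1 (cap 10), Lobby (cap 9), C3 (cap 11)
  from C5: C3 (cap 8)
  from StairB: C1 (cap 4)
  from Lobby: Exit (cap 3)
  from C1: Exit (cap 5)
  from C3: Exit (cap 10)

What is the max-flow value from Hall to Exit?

Augment Hall→StairC→Lobby→Exit: bottleneck 2, flow now 2.
Augment Hall→C5→C3→Exit: bottleneck 8, flow now 10.
Augment Hall→StairB→C1→Exit: bottleneck 4, flow now 14.
No augmenting path remains; maximum flow = 14.
In the residual graph, reachable from Hall: {Hall, StairB}.
Min-cut edges: Hall→StairC (2), Hall→C5 (8), StairB→C1 (4); capacity 2 + 8 + 4 = 14.
This cut is saturated, so no flow can exceed 14.

14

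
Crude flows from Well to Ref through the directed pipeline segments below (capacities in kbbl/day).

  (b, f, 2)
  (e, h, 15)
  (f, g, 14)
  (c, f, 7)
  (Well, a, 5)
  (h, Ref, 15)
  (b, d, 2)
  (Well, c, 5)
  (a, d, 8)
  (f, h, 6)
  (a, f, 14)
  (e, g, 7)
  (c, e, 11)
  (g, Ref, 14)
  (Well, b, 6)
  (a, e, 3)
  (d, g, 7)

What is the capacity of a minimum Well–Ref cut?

14

Augment Well→a→d→g→Ref: bottleneck 5, flow now 5.
Augment Well→b→d→g→Ref: bottleneck 2, flow now 7.
Augment Well→b→f→g→Ref: bottleneck 2, flow now 9.
Augment Well→c→e→g→Ref: bottleneck 5, flow now 14.
No augmenting path remains; maximum flow = 14.
By max-flow min-cut, the minimum cut capacity equals the max flow.
In the residual graph, reachable from Well: {Well, b}.
Min-cut edges: Well→a (5), Well→c (5), b→d (2), b→f (2); capacity 5 + 5 + 2 + 2 = 14.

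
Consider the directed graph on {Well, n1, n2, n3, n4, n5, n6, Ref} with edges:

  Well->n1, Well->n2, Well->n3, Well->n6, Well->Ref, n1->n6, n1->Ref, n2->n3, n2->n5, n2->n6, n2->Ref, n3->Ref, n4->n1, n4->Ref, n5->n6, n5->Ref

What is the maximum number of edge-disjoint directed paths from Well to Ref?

Assign every edge capacity 1; by Menger, the answer equals the max flow.
Path Well→Ref (+1); total 1.
Path Well→n1→Ref (+1); total 2.
Path Well→n2→Ref (+1); total 3.
Path Well→n3→Ref (+1); total 4.
No residual Well→Ref path; max flow = 4.
Certifying cut of size 4: {Well→Ref, Well→n1, Well→n2, Well→n3}.

4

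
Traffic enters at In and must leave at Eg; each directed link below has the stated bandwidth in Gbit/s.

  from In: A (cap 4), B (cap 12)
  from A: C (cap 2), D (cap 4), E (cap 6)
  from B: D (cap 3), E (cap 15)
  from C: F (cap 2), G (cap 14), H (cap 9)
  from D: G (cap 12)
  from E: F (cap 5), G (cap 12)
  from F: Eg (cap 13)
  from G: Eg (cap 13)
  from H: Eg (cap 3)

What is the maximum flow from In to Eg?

Augment In→A→C→F→Eg: bottleneck 2, flow now 2.
Augment In→A→D→G→Eg: bottleneck 2, flow now 4.
Augment In→B→D→G→Eg: bottleneck 3, flow now 7.
Augment In→B→E→F→Eg: bottleneck 5, flow now 12.
Augment In→B→E→G→Eg: bottleneck 4, flow now 16.
No augmenting path remains; maximum flow = 16.
In the residual graph, reachable from In: {In}.
Min-cut edges: In→A (4), In→B (12); capacity 4 + 12 = 16.
This cut is saturated, so no flow can exceed 16.

16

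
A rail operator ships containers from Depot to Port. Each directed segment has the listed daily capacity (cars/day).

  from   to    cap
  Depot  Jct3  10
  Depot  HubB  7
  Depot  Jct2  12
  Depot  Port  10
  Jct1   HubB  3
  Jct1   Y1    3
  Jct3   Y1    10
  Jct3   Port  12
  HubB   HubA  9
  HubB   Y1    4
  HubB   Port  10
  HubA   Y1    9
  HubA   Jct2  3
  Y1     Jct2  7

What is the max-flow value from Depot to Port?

Augment Depot→Port: bottleneck 10, flow now 10.
Augment Depot→Jct3→Port: bottleneck 10, flow now 20.
Augment Depot→HubB→Port: bottleneck 7, flow now 27.
No augmenting path remains; maximum flow = 27.
In the residual graph, reachable from Depot: {Depot, Jct2}.
Min-cut edges: Depot→Jct3 (10), Depot→HubB (7), Depot→Port (10); capacity 10 + 7 + 10 = 27.
This cut is saturated, so no flow can exceed 27.

27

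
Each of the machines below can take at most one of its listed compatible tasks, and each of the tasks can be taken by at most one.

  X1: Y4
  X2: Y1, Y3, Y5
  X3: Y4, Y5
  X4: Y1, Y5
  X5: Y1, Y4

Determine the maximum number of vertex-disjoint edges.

4

Unit-capacity flow: source→left, listed edges, right→sink; max matching = max flow.
Augmenting path X1→Y4 (+1); matched 1.
Augmenting path X2→Y1 (+1); matched 2.
Augmenting path X3→Y5 (+1); matched 3.
Augmenting path X4→Y1→X2→Y3 (+1); matched 4.
No augmenting path remains; maximum matching = 4.
König certificate: {X2, Y1, Y4, Y5} is a vertex cover of size 4 (every listed pair touches it), so no matching can be larger.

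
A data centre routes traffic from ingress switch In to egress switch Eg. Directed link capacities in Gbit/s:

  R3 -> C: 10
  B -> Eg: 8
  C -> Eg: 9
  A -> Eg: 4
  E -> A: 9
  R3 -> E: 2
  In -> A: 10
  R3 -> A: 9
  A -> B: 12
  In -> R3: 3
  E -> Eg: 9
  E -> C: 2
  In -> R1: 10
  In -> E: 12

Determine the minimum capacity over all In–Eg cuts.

25

Augment In→E→Eg: bottleneck 9, flow now 9.
Augment In→A→Eg: bottleneck 4, flow now 13.
Augment In→R3→C→Eg: bottleneck 3, flow now 16.
Augment In→E→C→Eg: bottleneck 2, flow now 18.
Augment In→A→B→Eg: bottleneck 6, flow now 24.
Augment In→E→A→B→Eg: bottleneck 1, flow now 25.
No augmenting path remains; maximum flow = 25.
By max-flow min-cut, the minimum cut capacity equals the max flow.
In the residual graph, reachable from In: {In, R1}.
Min-cut edges: In→R3 (3), In→E (12), In→A (10); capacity 3 + 12 + 10 = 25.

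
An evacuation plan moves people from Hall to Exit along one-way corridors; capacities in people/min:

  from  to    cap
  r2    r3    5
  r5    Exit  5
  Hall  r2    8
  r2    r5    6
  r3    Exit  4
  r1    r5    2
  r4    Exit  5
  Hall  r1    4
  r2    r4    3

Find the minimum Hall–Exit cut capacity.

10

Augment Hall→r1→r5→Exit: bottleneck 2, flow now 2.
Augment Hall→r2→r3→Exit: bottleneck 4, flow now 6.
Augment Hall→r2→r4→Exit: bottleneck 3, flow now 9.
Augment Hall→r2→r5→Exit: bottleneck 1, flow now 10.
No augmenting path remains; maximum flow = 10.
By max-flow min-cut, the minimum cut capacity equals the max flow.
In the residual graph, reachable from Hall: {Hall, r1}.
Min-cut edges: Hall→r2 (8), r1→r5 (2); capacity 8 + 2 = 10.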